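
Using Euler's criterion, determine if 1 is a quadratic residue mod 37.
By Euler's criterion: 1^{18} ≡ 1 (mod 37). Since this equals 1, 1 is a QR.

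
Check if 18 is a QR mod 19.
By Euler's criterion: 18^{9} ≡ 18 (mod 19). Since this equals -1 (≡ 18), 18 is not a QR.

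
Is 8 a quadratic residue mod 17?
By Euler's criterion: 8^{8} ≡ 1 mod 17. Since this equals 1, 8 is a QR.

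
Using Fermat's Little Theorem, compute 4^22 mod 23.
By Fermat's Little Theorem, 4^{22} ≡ 1 mod 23 since 23 is prime and gcd(4, 23) = 1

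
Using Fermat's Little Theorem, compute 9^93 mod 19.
By Fermat: 9^{18} ≡ 1 (mod 19). 93 = 5×18 + 3. So 9^{93} ≡ 9^{3} ≡ 7 (mod 19)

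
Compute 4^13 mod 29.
By repeated squaring (mod 29): 4^{1}≡4, 4^{2}≡16, 4^{4}≡24, 4^{8}≡25. Then 4^{13} = 4^{8+4+1} ≡ 25 × 24 × 4 ≡ 22 (mod 29)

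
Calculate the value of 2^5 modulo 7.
By repeated squaring (mod 7): 2^{1}≡2, 2^{2}≡4, 2^{4}≡2. Then 2^{5} = 2^{4+1} ≡ 2 × 2 ≡ 4 (mod 7)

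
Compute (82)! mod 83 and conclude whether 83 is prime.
(82)! mod 83 = 82. Since 82 ≡ -1 (mod 83), 83 is prime.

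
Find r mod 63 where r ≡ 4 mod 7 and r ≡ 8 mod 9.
M = 7 × 9 = 63. M₁ = 9, y₁ ≡ 4 mod 7. M₂ = 7, y₂ ≡ 4 mod 9. r = 4×9×4 + 8×7×4 ≡ 53 mod 63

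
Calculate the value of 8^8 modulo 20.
By repeated squaring (mod 20): 8^{1}≡8, 8^{2}≡4, 8^{4}≡16, 8^{8}≡16. So 8^{8} ≡ 16 (mod 20)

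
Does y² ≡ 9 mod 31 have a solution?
By Euler's criterion: 9^{15} ≡ 1 mod 31. Since this equals 1, 9 is a QR.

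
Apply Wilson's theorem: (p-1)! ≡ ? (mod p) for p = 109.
By Wilson's theorem, (108)! ≡ -1 ≡ 108 mod 109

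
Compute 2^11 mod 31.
By repeated squaring mod 31: 2^{1}≡2, 2^{2}≡4, 2^{4}≡16, 2^{8}≡8. Then 2^{11} = 2^{8+2+1} ≡ 8 × 4 × 2 ≡ 2 mod 31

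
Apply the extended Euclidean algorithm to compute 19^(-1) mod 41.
Extended GCD: 19(13) + 41(-6) = 1. So 19^(-1) ≡ 13 (mod 41). Verify: 19 × 13 = 247 ≡ 1 (mod 41)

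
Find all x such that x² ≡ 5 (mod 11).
The square roots of 5 mod 11 are 4 and 7. Verify: 4² = 16 ≡ 5 (mod 11)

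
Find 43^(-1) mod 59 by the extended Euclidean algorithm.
Extended GCD: 43(11) + 59(-8) = 1. So 43^(-1) ≡ 11 mod 59. Verify: 43 × 11 = 473 ≡ 1 mod 59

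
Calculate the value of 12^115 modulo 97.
Using Fermat: 12^{96} ≡ 1 mod 97. 115 ≡ 19 mod 96. So 12^{115} ≡ 12^{19} ≡ 79 mod 97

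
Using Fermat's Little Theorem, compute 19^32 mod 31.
By Fermat: 19^{30} ≡ 1 (mod 31). So 19^{32} = 19^{30} · 19^{2} ≡ 19^{2} ≡ 20 (mod 31)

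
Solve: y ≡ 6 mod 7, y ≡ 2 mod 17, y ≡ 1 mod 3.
M = 7 × 17 × 3 = 357. M₁ = 51, y₁ ≡ 4 mod 7. M₂ = 21, y₂ ≡ 13 mod 17. M₃ = 119, y₃ ≡ 2 mod 3. y = 6×51×4 + 2×21×13 + 1×119×2 ≡ 223 mod 357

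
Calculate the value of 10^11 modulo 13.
By repeated squaring (mod 13): 10^{1}≡10, 10^{2}≡9, 10^{4}≡3, 10^{8}≡9. Then 10^{11} = 10^{8+2+1} ≡ 9 × 9 × 10 ≡ 4 (mod 13)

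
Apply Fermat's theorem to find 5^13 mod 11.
By Fermat: 5^{10} ≡ 1 mod 11. So 5^{13} = 5^{10} · 5^{3} ≡ 5^{3} ≡ 4 mod 11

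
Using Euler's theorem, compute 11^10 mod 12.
By Euler: 11^{4} ≡ 1 mod 12 since gcd(11, 12) = 1. 10 = 2×4 + 2. So 11^{10} ≡ 11^{2} ≡ 1 mod 12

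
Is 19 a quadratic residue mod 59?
By Euler's criterion: 19^{29} ≡ 1 mod 59. Since this equals 1, 19 is a QR.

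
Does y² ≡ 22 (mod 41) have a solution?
By Euler's criterion: 22^{20} ≡ 40 (mod 41). Since this equals -1 (≡ 40), 22 is not a QR.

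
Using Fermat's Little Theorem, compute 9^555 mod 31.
By Fermat: 9^{30} ≡ 1 (mod 31). 555 ≡ 15 (mod 30). So 9^{555} ≡ 9^{15} ≡ 1 (mod 31)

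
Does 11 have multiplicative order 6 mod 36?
Powers of 11 mod 36: 11^1≡11, 11^2≡13, 11^3≡35, 11^4≡25, 11^5≡23, 11^6≡1. First k with 11^k≡1 is k=6. Yes, ord_36(11) = 6.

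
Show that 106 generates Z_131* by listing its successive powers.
106^1, 106^2, ..., 106^{130} mod 131: [106, 101, 95, 114, 32, 117, 88, 27, 111, 107, 76, 65, 78, 15, 18, 74, 115, 7, 87, 52, 10, 12, 93, 33, 92, 58, 122, 94, 8, 62, 22, 105, 126, 125, 19, 49, 85, 102, 70, 84, 127, 100, 120, 13, 68, 3, 56, 41, 23, 80, 96, 89, 2, 81, 71, 59, 97, 64, 103, 45, 54, 91, 83, 21, 130, 25, 30, 36, 17, 99, 14, 43, 104, 20, 24, 55, 66, 53, 116, 113, 57, 16, 124, 44, 79, 121, 119, 38, 98, 39, 73, 9, 37, 123, 69, 109, 26, 5, 6, 112, 82, 46, 29, 61, 47, 4, 31, 11, 118, 63, 128, 75, 90, 108, 51, 35, 42, 129, 50, 60, 72, 34, 67, 28, 86, 77, 40, 48, 110, 1]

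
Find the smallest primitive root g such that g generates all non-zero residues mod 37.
g = 2. For each prime q|36: 2^{18}≡36, 2^{12}≡26, none ≡ 1, so ord_37(2) = 36 and 2 is a primitive root.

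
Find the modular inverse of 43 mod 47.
Since 47 is prime, by Fermat 43^(-1) ≡ 43^{45} ≡ 35 mod 47. Verify: 43 × 35 = 1505 ≡ 1 mod 47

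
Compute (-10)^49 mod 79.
By repeated squaring (mod 79): (-10)^{1}≡69, (-10)^{2}≡21, (-10)^{4}≡46, (-10)^{8}≡62, (-10)^{16}≡52, (-10)^{32}≡18. Then (-10)^{49} = (-10)^{32+16+1} ≡ 18 × 52 × 69 ≡ 41 (mod 79)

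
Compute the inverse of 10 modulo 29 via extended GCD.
Extended GCD: 10(3) + 29(-1) = 1. So 10^(-1) ≡ 3 (mod 29). Verify: 10 × 3 = 30 ≡ 1 (mod 29)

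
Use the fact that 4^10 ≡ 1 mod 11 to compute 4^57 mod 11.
By Fermat: 4^{10} ≡ 1 mod 11. 57 = 5×10 + 7. So 4^{57} ≡ 4^{7} ≡ 5 mod 11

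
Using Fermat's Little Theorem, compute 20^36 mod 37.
By Fermat's Little Theorem, 20^{36} ≡ 1 mod 37 since 37 is prime and gcd(20, 37) = 1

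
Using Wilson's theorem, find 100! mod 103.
(102)! = (100)! × (101) × (102) ≡ -1 (mod 103). So (100)! ≡ -1 × [(102)(101)]^(-1) ≡ 51 (mod 103)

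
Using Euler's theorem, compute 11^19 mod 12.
By Euler: 11^{4} ≡ 1 mod 12 since gcd(11, 12) = 1. 19 = 4×4 + 3. So 11^{19} ≡ 11^{3} ≡ 11 mod 12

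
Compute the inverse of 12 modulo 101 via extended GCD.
Extended GCD: 12(-42) + 101(5) = 1. So 12^(-1) ≡ -42 ≡ 59 mod 101. Verify: 12 × 59 = 708 ≡ 1 mod 101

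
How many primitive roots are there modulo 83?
A prime p has φ(p-1) primitive roots; here φ(82) = 40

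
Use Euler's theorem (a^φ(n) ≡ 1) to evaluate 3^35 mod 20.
By Euler: 3^{8} ≡ 1 mod 20 since gcd(3, 20) = 1. 35 = 4×8 + 3. So 3^{35} ≡ 3^{3} ≡ 7 mod 20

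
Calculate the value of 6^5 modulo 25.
By repeated squaring mod 25: 6^{1}≡6, 6^{2}≡11, 6^{4}≡21. Then 6^{5} = 6^{4+1} ≡ 21 × 6 ≡ 1 mod 25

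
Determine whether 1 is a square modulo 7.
By Euler's criterion: 1^{3} ≡ 1 (mod 7). Since this equals 1, 1 is a QR.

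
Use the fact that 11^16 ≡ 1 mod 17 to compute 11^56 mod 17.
By Fermat: 11^{16} ≡ 1 mod 17. 56 = 3×16 + 8. So 11^{56} ≡ 11^{8} ≡ 16 mod 17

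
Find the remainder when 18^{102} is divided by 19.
By Fermat: 18^{18} ≡ 1 mod 19. 102 = 5×18 + 12. So 18^{102} ≡ 18^{12} ≡ 1 mod 19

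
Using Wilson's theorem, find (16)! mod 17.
By Wilson's theorem, (16)! ≡ -1 ≡ 16 mod 17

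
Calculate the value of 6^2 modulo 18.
6^{2} = 36 ≡ 0 (mod 18)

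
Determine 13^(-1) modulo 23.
Since 23 is prime, by Fermat 13^(-1) ≡ 13^{21} ≡ 16 mod 23. Verify: 13 × 16 = 208 ≡ 1 mod 23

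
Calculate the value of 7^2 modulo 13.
7^{2} = 49 ≡ 10 mod 13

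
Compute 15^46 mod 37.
Using Fermat: 15^{36} ≡ 1 mod 37. 46 ≡ 10 mod 36. So 15^{46} ≡ 15^{10} ≡ 21 mod 37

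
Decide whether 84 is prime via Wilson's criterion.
(83)! mod 84 = 0. Since 0 ≢ -1 mod 84, 84 is not prime.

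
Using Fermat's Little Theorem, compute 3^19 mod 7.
By Fermat: 3^{6} ≡ 1 mod 7. 19 = 3×6 + 1. So 3^{19} ≡ 3^{1} ≡ 3 mod 7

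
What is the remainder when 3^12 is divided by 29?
By repeated squaring mod 29: 3^{1}≡3, 3^{2}≡9, 3^{4}≡23, 3^{8}≡7. Then 3^{12} = 3^{8+4} ≡ 7 × 23 ≡ 16 mod 29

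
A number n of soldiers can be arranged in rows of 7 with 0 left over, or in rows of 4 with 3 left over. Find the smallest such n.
M = 7 × 4 = 28. M₁ = 4, y₁ ≡ 2 (mod 7). M₂ = 7, y₂ ≡ 3 (mod 4). n = 0×4×2 + 3×7×3 ≡ 7 (mod 28)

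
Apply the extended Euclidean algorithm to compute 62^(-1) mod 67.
Extended GCD: 62(-27) + 67(25) = 1. So 62^(-1) ≡ -27 ≡ 40 (mod 67). Verify: 62 × 40 = 2480 ≡ 1 (mod 67)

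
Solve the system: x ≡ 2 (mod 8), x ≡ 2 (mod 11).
M = 8 × 11 = 88. M₁ = 11, y₁ ≡ 3 (mod 8). M₂ = 8, y₂ ≡ 7 (mod 11). x = 2×11×3 + 2×8×7 ≡ 2 (mod 88)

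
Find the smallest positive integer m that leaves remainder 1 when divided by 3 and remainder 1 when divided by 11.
M = 3 × 11 = 33. M₁ = 11, y₁ ≡ 2 (mod 3). M₂ = 3, y₂ ≡ 4 (mod 11). m = 1×11×2 + 1×3×4 ≡ 1 (mod 33)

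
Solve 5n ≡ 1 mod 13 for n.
Since 13 is prime, by Fermat 5^(-1) ≡ 5^{11} ≡ 8 mod 13. Verify: 5 × 8 = 40 ≡ 1 mod 13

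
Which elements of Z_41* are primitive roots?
There are φ(40) = 16 primitive roots mod 41: {6, 7, 11, 12, 13, 15, 17, 19, 22, 24, 26, 28, 29, 30, 34, 35}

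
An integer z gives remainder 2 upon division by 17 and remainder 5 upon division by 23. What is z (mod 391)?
M = 17 × 23 = 391. M₁ = 23, y₁ ≡ 3 (mod 17). M₂ = 17, y₂ ≡ 19 (mod 23). z = 2×23×3 + 5×17×19 ≡ 189 (mod 391)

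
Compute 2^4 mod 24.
2^{4} = 16 ≡ 16 mod 24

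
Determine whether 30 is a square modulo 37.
By Euler's criterion: 30^{18} ≡ 1 (mod 37). Since this equals 1, 30 is a QR.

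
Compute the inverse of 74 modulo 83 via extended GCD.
Extended GCD: 74(-37) + 83(33) = 1. So 74^(-1) ≡ -37 ≡ 46 (mod 83). Verify: 74 × 46 = 3404 ≡ 1 (mod 83)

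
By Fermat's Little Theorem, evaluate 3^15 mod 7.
By Fermat: 3^{6} ≡ 1 (mod 7). 15 = 2×6 + 3. So 3^{15} ≡ 3^{3} ≡ 6 (mod 7)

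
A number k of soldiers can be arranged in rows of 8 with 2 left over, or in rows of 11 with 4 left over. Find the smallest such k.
M = 8 × 11 = 88. M₁ = 11, y₁ ≡ 3 (mod 8). M₂ = 8, y₂ ≡ 7 (mod 11). k = 2×11×3 + 4×8×7 ≡ 26 (mod 88)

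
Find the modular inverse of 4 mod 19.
Since 19 is prime, by Fermat 4^(-1) ≡ 4^{17} ≡ 5 (mod 19). Verify: 4 × 5 = 20 ≡ 1 (mod 19)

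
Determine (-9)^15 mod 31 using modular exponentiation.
By repeated squaring (mod 31): (-9)^{1}≡22, (-9)^{2}≡19, (-9)^{4}≡20, (-9)^{8}≡28. Then (-9)^{15} = (-9)^{8+4+2+1} ≡ 28 × 20 × 19 × 22 ≡ 30 (mod 31)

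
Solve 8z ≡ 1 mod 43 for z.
Since 43 is prime, by Fermat 8^(-1) ≡ 8^{41} ≡ 27 mod 43. Verify: 8 × 27 = 216 ≡ 1 mod 43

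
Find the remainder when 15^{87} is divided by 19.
By Fermat: 15^{18} ≡ 1 (mod 19). 87 = 4×18 + 15. So 15^{87} ≡ 15^{15} ≡ 8 (mod 19)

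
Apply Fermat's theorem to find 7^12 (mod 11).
By Fermat: 7^{10} ≡ 1 (mod 11). So 7^{12} = 7^{10} · 7^{2} ≡ 7^{2} ≡ 5 (mod 11)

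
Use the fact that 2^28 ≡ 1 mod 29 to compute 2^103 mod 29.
By Fermat: 2^{28} ≡ 1 mod 29. 103 = 3×28 + 19. So 2^{103} ≡ 2^{19} ≡ 26 mod 29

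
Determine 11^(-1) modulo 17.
Since 17 is prime, by Fermat 11^(-1) ≡ 11^{15} ≡ 14 (mod 17). Verify: 11 × 14 = 154 ≡ 1 (mod 17)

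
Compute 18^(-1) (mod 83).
Since 83 is prime, by Fermat 18^(-1) ≡ 18^{81} ≡ 60 (mod 83). Verify: 18 × 60 = 1080 ≡ 1 (mod 83)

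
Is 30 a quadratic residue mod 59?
By Euler's criterion: 30^{29} ≡ 58 (mod 59). Since this equals -1 (≡ 58), 30 is not a QR.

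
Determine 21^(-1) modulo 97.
Since 97 is prime, by Fermat 21^(-1) ≡ 21^{95} ≡ 37 mod 97. Verify: 21 × 37 = 777 ≡ 1 mod 97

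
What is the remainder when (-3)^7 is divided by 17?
By repeated squaring (mod 17): (-3)^{1}≡14, (-3)^{2}≡9, (-3)^{4}≡13. Then (-3)^{7} = (-3)^{4+2+1} ≡ 13 × 9 × 14 ≡ 6 (mod 17)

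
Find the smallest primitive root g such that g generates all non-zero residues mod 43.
g = 3. For each prime q|42: 3^{21}≡42, 3^{14}≡36, 3^{6}≡41, none ≡ 1, so ord_43(3) = 42 and 3 is a primitive root.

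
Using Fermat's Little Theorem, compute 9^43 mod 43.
By Fermat: 9^{42} ≡ 1 (mod 43). So 9^{43} = 9^{42} · 9^{1} ≡ 9^{1} ≡ 9 (mod 43)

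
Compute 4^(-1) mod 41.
Since 41 is prime, by Fermat 4^(-1) ≡ 4^{39} ≡ 31 mod 41. Verify: 4 × 31 = 124 ≡ 1 mod 41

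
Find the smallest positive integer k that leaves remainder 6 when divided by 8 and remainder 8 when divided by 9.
M = 8 × 9 = 72. M₁ = 9, y₁ ≡ 1 mod 8. M₂ = 8, y₂ ≡ 8 mod 9. k = 6×9×1 + 8×8×8 ≡ 62 mod 72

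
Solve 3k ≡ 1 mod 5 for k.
Since 5 is prime, by Fermat 3^(-1) ≡ 3^{3} ≡ 2 mod 5. Verify: 3 × 2 = 6 ≡ 1 mod 5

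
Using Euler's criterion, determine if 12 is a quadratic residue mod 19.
By Euler's criterion: 12^{9} ≡ 18 mod 19. Since this equals -1 (≡ 18), 12 is not a QR.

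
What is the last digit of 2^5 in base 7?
By repeated squaring (mod 7): 2^{1}≡2, 2^{2}≡4, 2^{4}≡2. Then 2^{5} = 2^{4+1} ≡ 2 × 2 ≡ 4 (mod 7)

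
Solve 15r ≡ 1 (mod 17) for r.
Since 17 is prime, by Fermat 15^(-1) ≡ 15^{15} ≡ 8 (mod 17). Verify: 15 × 8 = 120 ≡ 1 (mod 17)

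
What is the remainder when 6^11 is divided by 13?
By repeated squaring mod 13: 6^{1}≡6, 6^{2}≡10, 6^{4}≡9, 6^{8}≡3. Then 6^{11} = 6^{8+2+1} ≡ 3 × 10 × 6 ≡ 11 mod 13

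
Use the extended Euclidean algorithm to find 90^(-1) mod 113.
Extended GCD: 90(54) + 113(-43) = 1. So 90^(-1) ≡ 54 (mod 113). Verify: 90 × 54 = 4860 ≡ 1 (mod 113)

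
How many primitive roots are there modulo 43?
Number of primitive roots mod 43 = φ(p-1) = φ(42) = 12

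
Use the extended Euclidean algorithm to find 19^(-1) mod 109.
Extended GCD: 19(23) + 109(-4) = 1. So 19^(-1) ≡ 23 (mod 109). Verify: 19 × 23 = 437 ≡ 1 (mod 109)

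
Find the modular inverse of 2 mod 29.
Since 29 is prime, by Fermat 2^(-1) ≡ 2^{27} ≡ 15 mod 29. Verify: 2 × 15 = 30 ≡ 1 mod 29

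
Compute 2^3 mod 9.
2^{3} = 8 ≡ 8 mod 9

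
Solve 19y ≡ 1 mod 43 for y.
Since 43 is prime, by Fermat 19^(-1) ≡ 19^{41} ≡ 34 mod 43. Verify: 19 × 34 = 646 ≡ 1 mod 43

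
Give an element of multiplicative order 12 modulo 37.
8 has order 12 mod 37 since 8^{12} ≡ 1 mod 37 and no smaller power works.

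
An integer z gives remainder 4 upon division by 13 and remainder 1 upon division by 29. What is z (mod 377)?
M = 13 × 29 = 377. M₁ = 29, y₁ ≡ 9 (mod 13). M₂ = 13, y₂ ≡ 9 (mod 29). z = 4×29×9 + 1×13×9 ≡ 30 (mod 377)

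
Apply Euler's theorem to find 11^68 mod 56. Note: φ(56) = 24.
By Euler: 11^{24} ≡ 1 mod 56 since gcd(11, 56) = 1. 68 = 2×24 + 20. So 11^{68} ≡ 11^{20} ≡ 9 mod 56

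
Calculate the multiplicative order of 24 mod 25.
Powers of 24 mod 25: 24^1≡24, 24^2≡1. ord_25(24) = 2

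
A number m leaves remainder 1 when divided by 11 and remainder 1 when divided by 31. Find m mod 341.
M = 11 × 31 = 341. M₁ = 31, y₁ ≡ 5 mod 11. M₂ = 11, y₂ ≡ 17 mod 31. m = 1×31×5 + 1×11×17 ≡ 1 mod 341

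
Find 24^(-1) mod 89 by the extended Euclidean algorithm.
Extended GCD: 24(26) + 89(-7) = 1. So 24^(-1) ≡ 26 mod 89. Verify: 24 × 26 = 624 ≡ 1 mod 89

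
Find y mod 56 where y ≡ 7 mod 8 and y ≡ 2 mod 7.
M = 8 × 7 = 56. M₁ = 7, y₁ ≡ 7 mod 8. M₂ = 8, y₂ ≡ 1 mod 7. y = 7×7×7 + 2×8×1 ≡ 23 mod 56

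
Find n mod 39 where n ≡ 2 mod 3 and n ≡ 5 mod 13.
M = 3 × 13 = 39. M₁ = 13, y₁ ≡ 1 mod 3. M₂ = 3, y₂ ≡ 9 mod 13. n = 2×13×1 + 5×3×9 ≡ 5 mod 39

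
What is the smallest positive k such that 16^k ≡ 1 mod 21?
Powers of 16 mod 21: 16^1≡16, 16^2≡4, 16^3≡1. Order = 3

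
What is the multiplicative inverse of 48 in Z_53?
Since 53 is prime, by Fermat 48^(-1) ≡ 48^{51} ≡ 21 (mod 53). Verify: 48 × 21 = 1008 ≡ 1 (mod 53)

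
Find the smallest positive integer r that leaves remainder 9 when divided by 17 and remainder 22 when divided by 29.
M = 17 × 29 = 493. M₁ = 29, y₁ ≡ 10 mod 17. M₂ = 17, y₂ ≡ 12 mod 29. r = 9×29×10 + 22×17×12 ≡ 196 mod 493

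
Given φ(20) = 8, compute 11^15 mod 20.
By Euler: 11^{8} ≡ 1 (mod 20) since gcd(11, 20) = 1. 15 = 1×8 + 7. So 11^{15} ≡ 11^{7} ≡ 11 (mod 20)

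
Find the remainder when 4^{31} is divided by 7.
By Fermat: 4^{6} ≡ 1 (mod 7). 31 = 5×6 + 1. So 4^{31} ≡ 4^{1} ≡ 4 (mod 7)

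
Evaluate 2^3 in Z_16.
2^{3} = 8 ≡ 8 mod 16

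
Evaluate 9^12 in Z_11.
Using Fermat: 9^{10} ≡ 1 mod 11. 12 ≡ 2 mod 10. So 9^{12} ≡ 9^{2} ≡ 4 mod 11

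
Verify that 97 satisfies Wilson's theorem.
(96)! mod 97 = 96. Since this equals -1 mod 97, Wilson confirms 97 is prime.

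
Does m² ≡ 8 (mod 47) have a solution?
By Euler's criterion: 8^{23} ≡ 1 (mod 47). Since this equals 1, 8 is a QR.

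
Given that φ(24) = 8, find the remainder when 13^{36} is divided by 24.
By Euler: 13^{8} ≡ 1 (mod 24) since gcd(13, 24) = 1. 36 = 4×8 + 4. So 13^{36} ≡ 13^{4} ≡ 1 (mod 24)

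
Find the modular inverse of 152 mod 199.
Since 199 is prime, by Fermat 152^(-1) ≡ 152^{197} ≡ 127 (mod 199). Verify: 152 × 127 = 19304 ≡ 1 (mod 199)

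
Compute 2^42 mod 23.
Using Fermat: 2^{22} ≡ 1 (mod 23). 42 ≡ 20 (mod 22). So 2^{42} ≡ 2^{20} ≡ 6 (mod 23)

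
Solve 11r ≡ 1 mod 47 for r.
Since 47 is prime, by Fermat 11^(-1) ≡ 11^{45} ≡ 30 mod 47. Verify: 11 × 30 = 330 ≡ 1 mod 47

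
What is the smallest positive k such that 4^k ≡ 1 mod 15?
Powers of 4 mod 15: 4^1≡4, 4^2≡1. So the order of 4 is 2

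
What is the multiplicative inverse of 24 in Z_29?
Since 29 is prime, by Fermat 24^(-1) ≡ 24^{27} ≡ 23 mod 29. Verify: 24 × 23 = 552 ≡ 1 mod 29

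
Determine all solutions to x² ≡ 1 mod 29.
The square roots of 1 mod 29 are 1 and 28. Verify: 1² = 1 ≡ 1 mod 29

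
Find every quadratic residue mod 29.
Quadratic residues modulo 29: {1, 4, 5, 6, 7, 9, 13, 16, 20, 22, 23, 24, 25, 28}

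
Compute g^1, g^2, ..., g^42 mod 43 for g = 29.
29^1, 29^2, ..., 29^{42} mod 43: [29, 24, 8, 17, 20, 21, 7, 31, 39, 13, 33, 11, 18, 6, 2, 15, 5, 16, 34, 40, 42, 14, 19, 35, 26, 23, 22, 36, 12, 4, 30, 10, 32, 25, 37, 41, 28, 38, 27, 9, 3, 1]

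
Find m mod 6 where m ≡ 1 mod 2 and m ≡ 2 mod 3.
M = 2 × 3 = 6. M₁ = 3, y₁ ≡ 1 mod 2. M₂ = 2, y₂ ≡ 2 mod 3. m = 1×3×1 + 2×2×2 ≡ 5 mod 6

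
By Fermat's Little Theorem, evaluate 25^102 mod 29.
By Fermat: 25^{28} ≡ 1 (mod 29). 102 = 3×28 + 18. So 25^{102} ≡ 25^{18} ≡ 24 (mod 29)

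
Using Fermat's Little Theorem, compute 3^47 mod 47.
By Fermat: 3^{46} ≡ 1 (mod 47). So 3^{47} = 3^{46} · 3^{1} ≡ 3^{1} ≡ 3 (mod 47)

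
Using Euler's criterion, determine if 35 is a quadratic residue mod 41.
By Euler's criterion: 35^{20} ≡ 40 mod 41. Since this equals -1 (≡ 40), 35 is not a QR.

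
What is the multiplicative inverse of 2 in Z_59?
Since 59 is prime, by Fermat 2^(-1) ≡ 2^{57} ≡ 30 mod 59. Verify: 2 × 30 = 60 ≡ 1 mod 59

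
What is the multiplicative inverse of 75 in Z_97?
Since 97 is prime, by Fermat 75^(-1) ≡ 75^{95} ≡ 22 mod 97. Verify: 75 × 22 = 1650 ≡ 1 mod 97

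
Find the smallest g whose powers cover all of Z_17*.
g = 3. For each prime q|16: 3^{8}≡16, none ≡ 1, so ord_17(3) = 16 and 3 is a primitive root.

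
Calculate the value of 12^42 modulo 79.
By repeated squaring (mod 79): 12^{1}≡12, 12^{2}≡65, 12^{4}≡38, 12^{8}≡22, 12^{16}≡10, 12^{32}≡21. Then 12^{42} = 12^{32+8+2} ≡ 21 × 22 × 65 ≡ 10 (mod 79)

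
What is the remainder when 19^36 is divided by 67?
By repeated squaring (mod 67): 19^{1}≡19, 19^{2}≡26, 19^{4}≡6, 19^{8}≡36, 19^{16}≡23, 19^{32}≡60. Then 19^{36} = 19^{32+4} ≡ 60 × 6 ≡ 25 (mod 67)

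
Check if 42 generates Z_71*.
ord_71(42) divides 70. For each prime q|70: 42^{35}≡70, 42^{14}≡57, 42^{10}≡48, none ≡ 1. So 42 has order 70 and is a primitive root mod 71.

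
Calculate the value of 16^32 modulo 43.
By repeated squaring mod 43: 16^{1}≡16, 16^{2}≡41, 16^{4}≡4, 16^{8}≡16, 16^{16}≡41, 16^{32}≡4. So 16^{32} ≡ 4 mod 43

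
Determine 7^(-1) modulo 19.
Since 19 is prime, by Fermat 7^(-1) ≡ 7^{17} ≡ 11 mod 19. Verify: 7 × 11 = 77 ≡ 1 mod 19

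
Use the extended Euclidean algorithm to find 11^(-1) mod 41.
Extended GCD: 11(15) + 41(-4) = 1. So 11^(-1) ≡ 15 mod 41. Verify: 11 × 15 = 165 ≡ 1 mod 41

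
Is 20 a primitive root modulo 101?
20^{50} ≡ 1 (mod 101) and 50 < 100, so ord_101(20) = 50 ≠ 100 and 20 is not a primitive root.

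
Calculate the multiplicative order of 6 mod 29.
Powers of 6 mod 29: 6^1≡6, 6^2≡7, 6^3≡13, 6^4≡20, 6^5≡4, 6^6≡24, 6^7≡28, 6^8≡23, 6^9≡22, 6^10≡16, 6^11≡9, 6^12≡25, 6^13≡5, 6^14≡1. Order = 14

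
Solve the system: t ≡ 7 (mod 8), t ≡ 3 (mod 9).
M = 8 × 9 = 72. M₁ = 9, y₁ ≡ 1 (mod 8). M₂ = 8, y₂ ≡ 8 (mod 9). t = 7×9×1 + 3×8×8 ≡ 39 (mod 72)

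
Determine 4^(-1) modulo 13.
Since 13 is prime, by Fermat 4^(-1) ≡ 4^{11} ≡ 10 mod 13. Verify: 4 × 10 = 40 ≡ 1 mod 13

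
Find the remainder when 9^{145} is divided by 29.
By Fermat: 9^{28} ≡ 1 mod 29. 145 = 5×28 + 5. So 9^{145} ≡ 9^{5} ≡ 5 mod 29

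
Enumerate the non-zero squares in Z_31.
Squares in Z_31*: {1, 2, 4, 5, 7, 8, 9, 10, 14, 16, 18, 19, 20, 25, 28}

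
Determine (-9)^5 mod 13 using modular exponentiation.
By repeated squaring mod 13: (-9)^{1}≡4, (-9)^{2}≡3, (-9)^{4}≡9. Then (-9)^{5} = (-9)^{4+1} ≡ 9 × 4 ≡ 10 mod 13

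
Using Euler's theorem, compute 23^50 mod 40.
By Euler: 23^{16} ≡ 1 mod 40 since gcd(23, 40) = 1. 50 = 3×16 + 2. So 23^{50} ≡ 23^{2} ≡ 9 mod 40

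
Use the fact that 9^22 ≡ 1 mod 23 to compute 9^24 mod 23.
By Fermat: 9^{22} ≡ 1 mod 23. So 9^{24} = 9^{22} · 9^{2} ≡ 9^{2} ≡ 12 mod 23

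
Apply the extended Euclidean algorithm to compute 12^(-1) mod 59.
Extended GCD: 12(5) + 59(-1) = 1. So 12^(-1) ≡ 5 mod 59. Verify: 12 × 5 = 60 ≡ 1 mod 59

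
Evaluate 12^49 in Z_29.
Using Fermat: 12^{28} ≡ 1 mod 29. 49 ≡ 21 mod 28. So 12^{49} ≡ 12^{21} ≡ 12 mod 29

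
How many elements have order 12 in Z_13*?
There are φ(13-1) = φ(12) = 4 primitive roots modulo 13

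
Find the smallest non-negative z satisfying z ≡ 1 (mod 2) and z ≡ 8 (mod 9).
M = 2 × 9 = 18. M₁ = 9, y₁ ≡ 1 (mod 2). M₂ = 2, y₂ ≡ 5 (mod 9). z = 1×9×1 + 8×2×5 ≡ 17 (mod 18)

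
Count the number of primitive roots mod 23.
A prime p has φ(p-1) primitive roots; here φ(22) = 10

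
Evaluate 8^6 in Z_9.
By repeated squaring mod 9: 8^{1}≡8, 8^{2}≡1, 8^{4}≡1. Then 8^{6} = 8^{4+2} ≡ 1 × 1 ≡ 1 mod 9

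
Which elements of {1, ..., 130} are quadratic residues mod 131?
Quadratic residues modulo 131: {1, 3, 4, 5, 7, 9, 11, 12, 13, 15, 16, 20, 21, 25, 27, 28, 33, 34, 35, 36, 38, 39, 41, 43, 44, 45, 46, 48, 49, 52, 53, 55, 58, 59, 60, 61, 62, 63, 64, 65, 74, 75, 77, 80, 81, 84, 89, 91, 94, 99, 100, 101, 102, 105, 107, 108, 109, 112, 113, 114, 117, 121, 123, 125, 129}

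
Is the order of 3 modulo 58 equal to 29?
Powers of 3 mod 58: 3^1≡3, 3^2≡9, 3^3≡27, 3^4≡23, 3^5≡11, 3^6≡33, 3^7≡41, 3^8≡7, 3^9≡21, 3^10≡5, 3^11≡15, 3^12≡45, 3^13≡19, 3^14≡57, 3^15≡55, 3^16≡49, 3^17≡31, 3^18≡35, 3^19≡47, 3^20≡25, 3^21≡17, 3^22≡51, 3^23≡37, 3^24≡53, 3^25≡43, 3^26≡13, 3^27≡39, 3^28≡1. Already 3^28≡1, so the order is 28 < 29. No, the actual order is 28.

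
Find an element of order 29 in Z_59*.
3 has order 29 mod 59 since 3^{29} ≡ 1 (mod 59) and no smaller power works.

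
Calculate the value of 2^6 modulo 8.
By repeated squaring (mod 8): 2^{1}≡2, 2^{2}≡4, 2^{4}≡0. Then 2^{6} = 2^{4+2} ≡ 0 × 4 ≡ 0 (mod 8)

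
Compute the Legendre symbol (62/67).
(62/67) = 62^{33} mod 67 = 1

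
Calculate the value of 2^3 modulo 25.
2^{3} = 8 ≡ 8 mod 25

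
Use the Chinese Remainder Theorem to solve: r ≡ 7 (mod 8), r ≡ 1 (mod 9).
M = 8 × 9 = 72. M₁ = 9, y₁ ≡ 1 (mod 8). M₂ = 8, y₂ ≡ 8 (mod 9). r = 7×9×1 + 1×8×8 ≡ 55 (mod 72)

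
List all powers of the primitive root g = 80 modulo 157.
80^1, 80^2, ..., 80^{156} mod 157: [80, 120, 23, 113, 91, 58, 87, 52, 78, 117, 97, 67, 22, 33, 128, 35, 131, 118, 20, 30, 45, 146, 62, 93, 61, 13, 98, 147, 142, 56, 84, 126, 32, 48, 72, 108, 5, 86, 129, 115, 94, 141, 133, 121, 103, 76, 114, 14, 21, 110, 8, 12, 18, 27, 119, 100, 150, 68, 102, 153, 151, 148, 65, 19, 107, 82, 123, 106, 2, 3, 83, 46, 69, 25, 116, 17, 104, 156, 77, 37, 134, 44, 66, 99, 70, 105, 79, 40, 60, 90, 135, 124, 29, 122, 26, 39, 137, 127, 112, 11, 95, 64, 96, 144, 59, 10, 15, 101, 73, 31, 125, 109, 85, 49, 152, 71, 28, 42, 63, 16, 24, 36, 54, 81, 43, 143, 136, 47, 149, 145, 139, 130, 38, 57, 7, 89, 55, 4, 6, 9, 92, 138, 50, 75, 34, 51, 155, 154, 74, 111, 88, 132, 41, 140, 53, 1]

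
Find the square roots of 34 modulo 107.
The square roots of 34 mod 107 are 81 and 26. Verify: 81² = 6561 ≡ 34 (mod 107)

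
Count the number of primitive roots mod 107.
Number of primitive roots mod 107 = φ(p-1) = φ(106) = 52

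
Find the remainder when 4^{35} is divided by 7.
By Fermat: 4^{6} ≡ 1 mod 7. 35 = 5×6 + 5. So 4^{35} ≡ 4^{5} ≡ 2 mod 7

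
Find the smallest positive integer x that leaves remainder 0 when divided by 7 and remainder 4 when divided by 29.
M = 7 × 29 = 203. M₁ = 29, y₁ ≡ 1 (mod 7). M₂ = 7, y₂ ≡ 25 (mod 29). x = 0×29×1 + 4×7×25 ≡ 91 (mod 203)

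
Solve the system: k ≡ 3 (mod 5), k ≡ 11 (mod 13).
M = 5 × 13 = 65. M₁ = 13, y₁ ≡ 2 (mod 5). M₂ = 5, y₂ ≡ 8 (mod 13). k = 3×13×2 + 11×5×8 ≡ 63 (mod 65)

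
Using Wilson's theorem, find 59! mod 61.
(60)! = (59)! × (60) ≡ -1 mod 61. So (59)! ≡ -1 × (60)^(-1) ≡ (-1)×(-1) = 1 mod 61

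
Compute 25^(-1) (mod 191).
Since 191 is prime, by Fermat 25^(-1) ≡ 25^{189} ≡ 107 (mod 191). Verify: 25 × 107 = 2675 ≡ 1 (mod 191)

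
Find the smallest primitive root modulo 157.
g = 5. Powers: [5, 25, 125, 154, 142, 82, 96, 9, ...] generates all 156 non-zero residues.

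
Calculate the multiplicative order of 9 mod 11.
Powers of 9 mod 11: 9^1≡9, 9^2≡4, 9^3≡3, 9^4≡5, 9^5≡1. Order = 5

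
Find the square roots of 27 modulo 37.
The square roots of 27 mod 37 are 8 and 29. Verify: 8² = 64 ≡ 27 mod 37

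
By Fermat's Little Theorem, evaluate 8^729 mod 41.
By Fermat: 8^{40} ≡ 1 mod 41. 729 ≡ 9 mod 40. So 8^{729} ≡ 8^{9} ≡ 5 mod 41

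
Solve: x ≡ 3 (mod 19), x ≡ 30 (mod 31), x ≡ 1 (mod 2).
M = 19 × 31 × 2 = 1178. M₁ = 62, y₁ ≡ 4 (mod 19). M₂ = 38, y₂ ≡ 9 (mod 31). M₃ = 589, y₃ ≡ 1 (mod 2). x = 3×62×4 + 30×38×9 + 1×589×1 ≡ 991 (mod 1178)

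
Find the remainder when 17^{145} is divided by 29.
By Fermat: 17^{28} ≡ 1 (mod 29). 145 = 5×28 + 5. So 17^{145} ≡ 17^{5} ≡ 17 (mod 29)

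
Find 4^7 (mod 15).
By repeated squaring (mod 15): 4^{1}≡4, 4^{2}≡1, 4^{4}≡1. Then 4^{7} = 4^{4+2+1} ≡ 1 × 1 × 4 ≡ 4 (mod 15)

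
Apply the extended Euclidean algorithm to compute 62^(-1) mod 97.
Extended GCD: 62(36) + 97(-23) = 1. So 62^(-1) ≡ 36 mod 97. Verify: 62 × 36 = 2232 ≡ 1 mod 97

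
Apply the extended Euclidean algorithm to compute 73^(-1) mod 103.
Extended GCD: 73(24) + 103(-17) = 1. So 73^(-1) ≡ 24 (mod 103). Verify: 73 × 24 = 1752 ≡ 1 (mod 103)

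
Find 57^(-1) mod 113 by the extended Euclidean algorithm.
Extended GCD: 57(2) + 113(-1) = 1. So 57^(-1) ≡ 2 mod 113. Verify: 57 × 2 = 114 ≡ 1 mod 113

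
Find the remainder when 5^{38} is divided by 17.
By Fermat: 5^{16} ≡ 1 mod 17. 38 = 2×16 + 6. So 5^{38} ≡ 5^{6} ≡ 2 mod 17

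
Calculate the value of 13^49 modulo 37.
Using Fermat: 13^{36} ≡ 1 mod 37. 49 ≡ 13 mod 36. So 13^{49} ≡ 13^{13} ≡ 19 mod 37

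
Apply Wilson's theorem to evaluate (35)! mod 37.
(36)! = (35)! × (36) ≡ -1 (mod 37). So (35)! ≡ -1 × (36)^(-1) ≡ (-1)×(-1) = 1 (mod 37)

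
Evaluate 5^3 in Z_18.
5^{3} = 125 ≡ 17 mod 18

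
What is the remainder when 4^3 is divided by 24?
4^{3} = 64 ≡ 16 mod 24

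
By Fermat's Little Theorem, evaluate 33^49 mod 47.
By Fermat: 33^{46} ≡ 1 mod 47. So 33^{49} = 33^{46} · 33^{3} ≡ 33^{3} ≡ 29 mod 47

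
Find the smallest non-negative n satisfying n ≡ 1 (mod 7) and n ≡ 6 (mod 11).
M = 7 × 11 = 77. M₁ = 11, y₁ ≡ 2 (mod 7). M₂ = 7, y₂ ≡ 8 (mod 11). n = 1×11×2 + 6×7×8 ≡ 50 (mod 77)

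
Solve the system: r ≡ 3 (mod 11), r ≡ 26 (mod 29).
M = 11 × 29 = 319. M₁ = 29, y₁ ≡ 8 (mod 11). M₂ = 11, y₂ ≡ 8 (mod 29). r = 3×29×8 + 26×11×8 ≡ 113 (mod 319)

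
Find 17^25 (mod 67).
By repeated squaring (mod 67): 17^{1}≡17, 17^{2}≡21, 17^{4}≡39, 17^{8}≡47, 17^{16}≡65. Then 17^{25} = 17^{16+8+1} ≡ 65 × 47 × 17 ≡ 10 (mod 67)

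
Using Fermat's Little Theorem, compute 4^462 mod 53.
By Fermat: 4^{52} ≡ 1 (mod 53). 462 ≡ 46 (mod 52). So 4^{462} ≡ 4^{46} ≡ 46 (mod 53)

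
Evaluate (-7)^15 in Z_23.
By repeated squaring (mod 23): (-7)^{1}≡16, (-7)^{2}≡3, (-7)^{4}≡9, (-7)^{8}≡12. Then (-7)^{15} = (-7)^{8+4+2+1} ≡ 12 × 9 × 3 × 16 ≡ 9 (mod 23)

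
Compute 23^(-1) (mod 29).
Since 29 is prime, by Fermat 23^(-1) ≡ 23^{27} ≡ 24 (mod 29). Verify: 23 × 24 = 552 ≡ 1 (mod 29)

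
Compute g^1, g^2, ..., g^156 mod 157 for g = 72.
72^1, 72^2, ..., 72^{156} mod 157: [72, 3, 59, 9, 20, 27, 60, 81, 23, 86, 69, 101, 50, 146, 150, 124, 136, 58, 94, 17, 125, 51, 61, 153, 26, 145, 78, 121, 77, 49, 74, 147, 65, 127, 38, 67, 114, 44, 28, 132, 84, 82, 95, 89, 128, 110, 70, 16, 53, 48, 2, 144, 6, 118, 18, 40, 54, 120, 5, 46, 15, 138, 45, 100, 135, 143, 91, 115, 116, 31, 34, 93, 102, 122, 149, 52, 133, 156, 85, 154, 98, 148, 137, 130, 97, 76, 134, 71, 88, 56, 107, 11, 7, 33, 21, 99, 63, 140, 32, 106, 96, 4, 131, 12, 79, 36, 80, 108, 83, 10, 92, 30, 119, 90, 43, 113, 129, 25, 73, 75, 62, 68, 29, 47, 87, 141, 104, 109, 155, 13, 151, 39, 139, 117, 103, 37, 152, 111, 142, 19, 112, 57, 22, 14, 66, 42, 41, 126, 123, 64, 55, 35, 8, 105, 24, 1]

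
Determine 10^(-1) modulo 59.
Since 59 is prime, by Fermat 10^(-1) ≡ 10^{57} ≡ 6 (mod 59). Verify: 10 × 6 = 60 ≡ 1 (mod 59)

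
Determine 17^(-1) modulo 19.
Since 19 is prime, by Fermat 17^(-1) ≡ 17^{17} ≡ 9 mod 19. Verify: 17 × 9 = 153 ≡ 1 mod 19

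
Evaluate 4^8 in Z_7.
Using Fermat: 4^{6} ≡ 1 mod 7. 8 ≡ 2 mod 6. So 4^{8} ≡ 4^{2} ≡ 2 mod 7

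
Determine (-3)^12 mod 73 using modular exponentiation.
By repeated squaring mod 73: (-3)^{1}≡70, (-3)^{2}≡9, (-3)^{4}≡8, (-3)^{8}≡64. Then (-3)^{12} = (-3)^{8+4} ≡ 64 × 8 ≡ 1 mod 73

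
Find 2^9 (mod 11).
By repeated squaring (mod 11): 2^{1}≡2, 2^{2}≡4, 2^{4}≡5, 2^{8}≡3. Then 2^{9} = 2^{8+1} ≡ 3 × 2 ≡ 6 (mod 11)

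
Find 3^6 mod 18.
By repeated squaring mod 18: 3^{1}≡3, 3^{2}≡9, 3^{4}≡9. Then 3^{6} = 3^{4+2} ≡ 9 × 9 ≡ 9 mod 18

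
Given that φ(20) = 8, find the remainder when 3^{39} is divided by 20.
By Euler: 3^{8} ≡ 1 mod 20 since gcd(3, 20) = 1. 39 = 4×8 + 7. So 3^{39} ≡ 3^{7} ≡ 7 mod 20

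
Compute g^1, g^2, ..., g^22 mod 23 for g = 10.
10^1, 10^2, ..., 10^{22} mod 23: [10, 8, 11, 18, 19, 6, 14, 2, 20, 16, 22, 13, 15, 12, 5, 4, 17, 9, 21, 3, 7, 1]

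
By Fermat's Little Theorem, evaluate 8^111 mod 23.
By Fermat: 8^{22} ≡ 1 (mod 23). 111 = 5×22 + 1. So 8^{111} ≡ 8^{1} ≡ 8 (mod 23)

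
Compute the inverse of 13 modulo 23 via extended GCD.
Extended GCD: 13(-7) + 23(4) = 1. So 13^(-1) ≡ -7 ≡ 16 (mod 23). Verify: 13 × 16 = 208 ≡ 1 (mod 23)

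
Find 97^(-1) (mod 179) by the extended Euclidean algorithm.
Extended GCD: 97(24) + 179(-13) = 1. So 97^(-1) ≡ 24 (mod 179). Verify: 97 × 24 = 2328 ≡ 1 (mod 179)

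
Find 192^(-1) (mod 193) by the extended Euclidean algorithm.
Extended GCD: 192(-1) + 193(1) = 1. So 192^(-1) ≡ -1 ≡ 192 (mod 193). Verify: 192 × 192 = 36864 ≡ 1 (mod 193)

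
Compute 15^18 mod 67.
By repeated squaring mod 67: 15^{1}≡15, 15^{2}≡24, 15^{4}≡40, 15^{8}≡59, 15^{16}≡64. Then 15^{18} = 15^{16+2} ≡ 64 × 24 ≡ 62 mod 67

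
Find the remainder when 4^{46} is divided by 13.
By Fermat: 4^{12} ≡ 1 (mod 13). 46 = 3×12 + 10. So 4^{46} ≡ 4^{10} ≡ 9 (mod 13)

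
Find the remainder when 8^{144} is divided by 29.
By Fermat: 8^{28} ≡ 1 (mod 29). 144 = 5×28 + 4. So 8^{144} ≡ 8^{4} ≡ 7 (mod 29)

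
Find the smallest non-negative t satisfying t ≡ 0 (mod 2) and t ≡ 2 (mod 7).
M = 2 × 7 = 14. M₁ = 7, y₁ ≡ 1 (mod 2). M₂ = 2, y₂ ≡ 4 (mod 7). t = 0×7×1 + 2×2×4 ≡ 2 (mod 14)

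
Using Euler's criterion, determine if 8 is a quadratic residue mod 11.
By Euler's criterion: 8^{5} ≡ 10 mod 11. Since this equals -1 (≡ 10), 8 is not a QR.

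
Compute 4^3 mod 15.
4^{3} = 64 ≡ 4 (mod 15)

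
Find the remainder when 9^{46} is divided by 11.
By Fermat: 9^{10} ≡ 1 (mod 11). 46 = 4×10 + 6. So 9^{46} ≡ 9^{6} ≡ 9 (mod 11)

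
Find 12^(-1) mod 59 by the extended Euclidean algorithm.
Extended GCD: 12(5) + 59(-1) = 1. So 12^(-1) ≡ 5 mod 59. Verify: 12 × 5 = 60 ≡ 1 mod 59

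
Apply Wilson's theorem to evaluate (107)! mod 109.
(108)! = (107)! × (108) ≡ -1 (mod 109). So (107)! ≡ -1 × (108)^(-1) ≡ (-1)×(-1) = 1 (mod 109)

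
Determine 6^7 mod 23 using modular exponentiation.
By repeated squaring mod 23: 6^{1}≡6, 6^{2}≡13, 6^{4}≡8. Then 6^{7} = 6^{4+2+1} ≡ 8 × 13 × 6 ≡ 3 mod 23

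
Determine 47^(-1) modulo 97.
Since 97 is prime, by Fermat 47^(-1) ≡ 47^{95} ≡ 64 (mod 97). Verify: 47 × 64 = 3008 ≡ 1 (mod 97)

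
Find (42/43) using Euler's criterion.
(42/43) = 42^{21} mod 43 = -1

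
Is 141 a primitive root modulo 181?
141^{60} ≡ 1 mod 181 and 60 < 180, so ord_181(141) = 60 ≠ 180 and 141 is not a primitive root.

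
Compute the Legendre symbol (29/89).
(29/89) = 29^{44} mod 89 = -1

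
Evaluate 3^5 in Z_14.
By repeated squaring mod 14: 3^{1}≡3, 3^{2}≡9, 3^{4}≡11. Then 3^{5} = 3^{4+1} ≡ 11 × 3 ≡ 5 mod 14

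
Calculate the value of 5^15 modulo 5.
By repeated squaring mod 5: 5^{1}≡0, 5^{2}≡0, 5^{4}≡0, 5^{8}≡0. Then 5^{15} = 5^{8+4+2+1} ≡ 0 × 0 × 0 × 0 ≡ 0 mod 5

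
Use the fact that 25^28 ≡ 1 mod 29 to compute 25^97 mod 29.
By Fermat: 25^{28} ≡ 1 mod 29. 97 = 3×28 + 13. So 25^{97} ≡ 25^{13} ≡ 7 mod 29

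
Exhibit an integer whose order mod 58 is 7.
7 has order 7 mod 58 since 7^{7} ≡ 1 (mod 58) and no smaller power works.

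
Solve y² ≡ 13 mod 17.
The square roots of 13 mod 17 are 8 and 9. Verify: 8² = 64 ≡ 13 mod 17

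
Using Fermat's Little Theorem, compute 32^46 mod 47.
By Fermat's Little Theorem, 32^{46} ≡ 1 mod 47 since 47 is prime and gcd(32, 47) = 1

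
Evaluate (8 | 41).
(8/41) = 8^{20} mod 41 = 1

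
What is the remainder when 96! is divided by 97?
By Wilson's theorem, (96)! ≡ -1 ≡ 96 (mod 97)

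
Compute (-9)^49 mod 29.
Using Fermat: (-9)^{28} ≡ 1 mod 29. 49 ≡ 21 mod 28. So (-9)^{49} ≡ (-9)^{21} ≡ 1 mod 29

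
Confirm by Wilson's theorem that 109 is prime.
(108)! mod 109 = 108. Since this equals -1 (mod 109), Wilson confirms 109 is prime.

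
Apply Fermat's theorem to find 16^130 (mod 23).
By Fermat: 16^{22} ≡ 1 (mod 23). 130 = 5×22 + 20. So 16^{130} ≡ 16^{20} ≡ 8 (mod 23)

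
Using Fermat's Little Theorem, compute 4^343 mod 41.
By Fermat: 4^{40} ≡ 1 (mod 41). 343 ≡ 23 (mod 40). So 4^{343} ≡ 4^{23} ≡ 23 (mod 41)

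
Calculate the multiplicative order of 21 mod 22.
Powers of 21 mod 22: 21^1≡21, 21^2≡1. Order = 2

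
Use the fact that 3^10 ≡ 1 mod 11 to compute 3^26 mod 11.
By Fermat: 3^{10} ≡ 1 mod 11. 26 = 2×10 + 6. So 3^{26} ≡ 3^{6} ≡ 3 mod 11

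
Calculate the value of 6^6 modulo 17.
By repeated squaring (mod 17): 6^{1}≡6, 6^{2}≡2, 6^{4}≡4. Then 6^{6} = 6^{4+2} ≡ 4 × 2 ≡ 8 (mod 17)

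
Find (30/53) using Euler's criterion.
(30/53) = 30^{26} mod 53 = -1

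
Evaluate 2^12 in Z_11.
Using Fermat: 2^{10} ≡ 1 (mod 11). 12 ≡ 2 (mod 10). So 2^{12} ≡ 2^{2} ≡ 4 (mod 11)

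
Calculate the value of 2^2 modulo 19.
2^{2} = 4 ≡ 4 mod 19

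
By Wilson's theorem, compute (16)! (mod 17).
By Wilson's theorem, (16)! ≡ -1 ≡ 16 (mod 17)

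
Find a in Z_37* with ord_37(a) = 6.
11 has order 6 mod 37 since 11^{6} ≡ 1 mod 37 and no smaller power works.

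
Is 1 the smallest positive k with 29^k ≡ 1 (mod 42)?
Powers of 29 mod 42: 29^1≡29, 29^2≡1. 29^1≡29≢1, so ord ≠ 1. No, the actual order is 2.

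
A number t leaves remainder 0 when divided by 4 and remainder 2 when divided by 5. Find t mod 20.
M = 4 × 5 = 20. M₁ = 5, y₁ ≡ 1 mod 4. M₂ = 4, y₂ ≡ 4 mod 5. t = 0×5×1 + 2×4×4 ≡ 12 mod 20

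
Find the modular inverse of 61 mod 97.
Since 97 is prime, by Fermat 61^(-1) ≡ 61^{95} ≡ 35 (mod 97). Verify: 61 × 35 = 2135 ≡ 1 (mod 97)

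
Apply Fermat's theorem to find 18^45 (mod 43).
By Fermat: 18^{42} ≡ 1 (mod 43). So 18^{45} = 18^{42} · 18^{3} ≡ 18^{3} ≡ 27 (mod 43)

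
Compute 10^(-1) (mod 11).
Since 11 is prime, by Fermat 10^(-1) ≡ 10^{9} ≡ 10 (mod 11). Verify: 10 × 10 = 100 ≡ 1 (mod 11)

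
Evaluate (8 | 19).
(8/19) = 8^{9} mod 19 = -1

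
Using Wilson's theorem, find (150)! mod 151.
By Wilson's theorem, (150)! ≡ -1 ≡ 150 mod 151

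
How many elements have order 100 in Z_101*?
Number of primitive roots mod 101 = φ(p-1) = φ(100) = 40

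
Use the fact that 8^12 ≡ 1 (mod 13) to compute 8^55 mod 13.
By Fermat: 8^{12} ≡ 1 (mod 13). 55 = 4×12 + 7. So 8^{55} ≡ 8^{7} ≡ 5 (mod 13)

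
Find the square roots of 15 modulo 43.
The square roots of 15 mod 43 are 31 and 12. Verify: 31² = 961 ≡ 15 mod 43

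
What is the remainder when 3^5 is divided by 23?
By repeated squaring mod 23: 3^{1}≡3, 3^{2}≡9, 3^{4}≡12. Then 3^{5} = 3^{4+1} ≡ 12 × 3 ≡ 13 mod 23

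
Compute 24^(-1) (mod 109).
Since 109 is prime, by Fermat 24^(-1) ≡ 24^{107} ≡ 50 (mod 109). Verify: 24 × 50 = 1200 ≡ 1 (mod 109)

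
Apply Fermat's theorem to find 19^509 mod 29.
By Fermat: 19^{28} ≡ 1 mod 29. 509 ≡ 5 mod 28. So 19^{509} ≡ 19^{5} ≡ 21 mod 29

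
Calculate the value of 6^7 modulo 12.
By repeated squaring mod 12: 6^{1}≡6, 6^{2}≡0, 6^{4}≡0. Then 6^{7} = 6^{4+2+1} ≡ 0 × 0 × 6 ≡ 0 mod 12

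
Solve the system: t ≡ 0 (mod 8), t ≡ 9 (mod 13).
M = 8 × 13 = 104. M₁ = 13, y₁ ≡ 5 (mod 8). M₂ = 8, y₂ ≡ 5 (mod 13). t = 0×13×5 + 9×8×5 ≡ 48 (mod 104)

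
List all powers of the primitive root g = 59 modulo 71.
59^1, 59^2, ..., 59^{70} mod 71: [59, 2, 47, 4, 23, 8, 46, 16, 21, 32, 42, 64, 13, 57, 26, 43, 52, 15, 33, 30, 66, 60, 61, 49, 51, 27, 31, 54, 62, 37, 53, 3, 35, 6, 70, 12, 69, 24, 67, 48, 63, 25, 55, 50, 39, 29, 7, 58, 14, 45, 28, 19, 56, 38, 41, 5, 11, 10, 22, 20, 44, 40, 17, 9, 34, 18, 68, 36, 65, 1]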